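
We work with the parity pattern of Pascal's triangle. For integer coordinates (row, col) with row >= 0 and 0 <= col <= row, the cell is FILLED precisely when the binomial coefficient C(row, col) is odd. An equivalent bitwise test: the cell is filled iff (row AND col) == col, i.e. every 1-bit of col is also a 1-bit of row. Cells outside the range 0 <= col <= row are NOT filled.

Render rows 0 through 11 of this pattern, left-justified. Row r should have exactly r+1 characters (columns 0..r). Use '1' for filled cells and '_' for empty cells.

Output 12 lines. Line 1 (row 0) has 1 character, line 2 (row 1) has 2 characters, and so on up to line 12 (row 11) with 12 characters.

r0=0: 1
r1=1: 11
r2=10: 1_1
r3=11: 1111
r4=100: 1___1
r5=101: 11__11
r6=110: 1_1_1_1
r7=111: 11111111
r8=1000: 1_______1
r9=1001: 11______11
r10=1010: 1_1_____1_1
r11=1011: 1111____1111

Answer: 1
11
1_1
1111
1___1
11__11
1_1_1_1
11111111
1_______1
11______11
1_1_____1_1
1111____1111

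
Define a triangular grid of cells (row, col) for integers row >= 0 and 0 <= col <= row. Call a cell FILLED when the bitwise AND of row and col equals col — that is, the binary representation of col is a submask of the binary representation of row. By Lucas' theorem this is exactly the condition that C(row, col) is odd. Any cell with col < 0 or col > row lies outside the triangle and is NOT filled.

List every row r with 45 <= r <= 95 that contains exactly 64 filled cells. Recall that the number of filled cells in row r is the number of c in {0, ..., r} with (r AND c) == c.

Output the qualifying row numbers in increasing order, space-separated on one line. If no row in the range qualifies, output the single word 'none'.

Answer: 63 95

Derivation:
Row r has 2^popcount(r) filled cells, so we need popcount(r) = log2(64) = 6.
Scan r = 45..95 and keep those with exactly 6 one-bits:
r=45=101101 popcount=4 -> skip
r=46=101110 popcount=4 -> skip
r=47=101111 popcount=5 -> skip
r=48=110000 popcount=2 -> skip
r=49=110001 popcount=3 -> skip
r=50=110010 popcount=3 -> skip
r=51=110011 popcount=4 -> skip
r=52=110100 popcount=3 -> skip
r=53=110101 popcount=4 -> skip
r=54=110110 popcount=4 -> skip
r=55=110111 popcount=5 -> skip
r=56=111000 popcount=3 -> skip
r=57=111001 popcount=4 -> skip
r=58=111010 popcount=4 -> skip
r=59=111011 popcount=5 -> skip
r=60=111100 popcount=4 -> skip
r=61=111101 popcount=5 -> skip
r=62=111110 popcount=5 -> skip
r=63=111111 popcount=6 -> KEEP
r=64=1000000 popcount=1 -> skip
r=65=1000001 popcount=2 -> skip
r=66=1000010 popcount=2 -> skip
r=67=1000011 popcount=3 -> skip
r=68=1000100 popcount=2 -> skip
r=69=1000101 popcount=3 -> skip
r=70=1000110 popcount=3 -> skip
r=71=1000111 popcount=4 -> skip
r=72=1001000 popcount=2 -> skip
r=73=1001001 popcount=3 -> skip
r=74=1001010 popcount=3 -> skip
r=75=1001011 popcount=4 -> skip
r=76=1001100 popcount=3 -> skip
r=77=1001101 popcount=4 -> skip
r=78=1001110 popcount=4 -> skip
r=79=1001111 popcount=5 -> skip
r=80=1010000 popcount=2 -> skip
r=81=1010001 popcount=3 -> skip
r=82=1010010 popcount=3 -> skip
r=83=1010011 popcount=4 -> skip
r=84=1010100 popcount=3 -> skip
r=85=1010101 popcount=4 -> skip
r=86=1010110 popcount=4 -> skip
r=87=1010111 popcount=5 -> skip
r=88=1011000 popcount=3 -> skip
r=89=1011001 popcount=4 -> skip
r=90=1011010 popcount=4 -> skip
r=91=1011011 popcount=5 -> skip
r=92=1011100 popcount=4 -> skip
r=93=1011101 popcount=5 -> skip
r=94=1011110 popcount=5 -> skip
r=95=1011111 popcount=6 -> KEEP
Kept rows: 63 95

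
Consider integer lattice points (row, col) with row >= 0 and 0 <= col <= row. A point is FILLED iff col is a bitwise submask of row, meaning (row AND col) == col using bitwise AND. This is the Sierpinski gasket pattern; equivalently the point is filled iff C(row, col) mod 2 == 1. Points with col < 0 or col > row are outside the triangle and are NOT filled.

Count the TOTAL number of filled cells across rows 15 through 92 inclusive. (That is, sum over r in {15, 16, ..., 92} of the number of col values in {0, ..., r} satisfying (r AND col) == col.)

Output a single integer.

Answer: 1022

Derivation:
r15=1111 pc4: +16 =16
r16=10000 pc1: +2 =18
r17=10001 pc2: +4 =22
r18=10010 pc2: +4 =26
r19=10011 pc3: +8 =34
r20=10100 pc2: +4 =38
r21=10101 pc3: +8 =46
r22=10110 pc3: +8 =54
r23=10111 pc4: +16 =70
r24=11000 pc2: +4 =74
r25=11001 pc3: +8 =82
r26=11010 pc3: +8 =90
r27=11011 pc4: +16 =106
r28=11100 pc3: +8 =114
r29=11101 pc4: +16 =130
r30=11110 pc4: +16 =146
r31=11111 pc5: +32 =178
r32=100000 pc1: +2 =180
r33=100001 pc2: +4 =184
r34=100010 pc2: +4 =188
r35=100011 pc3: +8 =196
r36=100100 pc2: +4 =200
r37=100101 pc3: +8 =208
r38=100110 pc3: +8 =216
r39=100111 pc4: +16 =232
r40=101000 pc2: +4 =236
r41=101001 pc3: +8 =244
r42=101010 pc3: +8 =252
r43=101011 pc4: +16 =268
r44=101100 pc3: +8 =276
r45=101101 pc4: +16 =292
r46=101110 pc4: +16 =308
r47=101111 pc5: +32 =340
r48=110000 pc2: +4 =344
r49=110001 pc3: +8 =352
r50=110010 pc3: +8 =360
r51=110011 pc4: +16 =376
r52=110100 pc3: +8 =384
r53=110101 pc4: +16 =400
r54=110110 pc4: +16 =416
r55=110111 pc5: +32 =448
r56=111000 pc3: +8 =456
r57=111001 pc4: +16 =472
r58=111010 pc4: +16 =488
r59=111011 pc5: +32 =520
r60=111100 pc4: +16 =536
r61=111101 pc5: +32 =568
r62=111110 pc5: +32 =600
r63=111111 pc6: +64 =664
r64=1000000 pc1: +2 =666
r65=1000001 pc2: +4 =670
r66=1000010 pc2: +4 =674
r67=1000011 pc3: +8 =682
r68=1000100 pc2: +4 =686
r69=1000101 pc3: +8 =694
r70=1000110 pc3: +8 =702
r71=1000111 pc4: +16 =718
r72=1001000 pc2: +4 =722
r73=1001001 pc3: +8 =730
r74=1001010 pc3: +8 =738
r75=1001011 pc4: +16 =754
r76=1001100 pc3: +8 =762
r77=1001101 pc4: +16 =778
r78=1001110 pc4: +16 =794
r79=1001111 pc5: +32 =826
r80=1010000 pc2: +4 =830
r81=1010001 pc3: +8 =838
r82=1010010 pc3: +8 =846
r83=1010011 pc4: +16 =862
r84=1010100 pc3: +8 =870
r85=1010101 pc4: +16 =886
r86=1010110 pc4: +16 =902
r87=1010111 pc5: +32 =934
r88=1011000 pc3: +8 =942
r89=1011001 pc4: +16 =958
r90=1011010 pc4: +16 =974
r91=1011011 pc5: +32 =1006
r92=1011100 pc4: +16 =1022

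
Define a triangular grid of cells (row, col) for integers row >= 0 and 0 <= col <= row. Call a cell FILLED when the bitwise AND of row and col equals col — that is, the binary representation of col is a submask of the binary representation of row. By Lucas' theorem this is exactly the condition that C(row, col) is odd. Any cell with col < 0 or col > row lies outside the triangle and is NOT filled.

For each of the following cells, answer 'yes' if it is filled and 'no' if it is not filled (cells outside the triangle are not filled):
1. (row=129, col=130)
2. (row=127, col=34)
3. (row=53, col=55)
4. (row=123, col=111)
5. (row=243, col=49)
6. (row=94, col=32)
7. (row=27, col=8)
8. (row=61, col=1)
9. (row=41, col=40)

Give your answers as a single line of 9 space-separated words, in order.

Answer: no yes no no yes no yes yes yes

Derivation:
(129,130): col outside [0, 129] -> not filled
(127,34): row=0b1111111, col=0b100010, row AND col = 0b100010 = 34; 34 == 34 -> filled
(53,55): col outside [0, 53] -> not filled
(123,111): row=0b1111011, col=0b1101111, row AND col = 0b1101011 = 107; 107 != 111 -> empty
(243,49): row=0b11110011, col=0b110001, row AND col = 0b110001 = 49; 49 == 49 -> filled
(94,32): row=0b1011110, col=0b100000, row AND col = 0b0 = 0; 0 != 32 -> empty
(27,8): row=0b11011, col=0b1000, row AND col = 0b1000 = 8; 8 == 8 -> filled
(61,1): row=0b111101, col=0b1, row AND col = 0b1 = 1; 1 == 1 -> filled
(41,40): row=0b101001, col=0b101000, row AND col = 0b101000 = 40; 40 == 40 -> filled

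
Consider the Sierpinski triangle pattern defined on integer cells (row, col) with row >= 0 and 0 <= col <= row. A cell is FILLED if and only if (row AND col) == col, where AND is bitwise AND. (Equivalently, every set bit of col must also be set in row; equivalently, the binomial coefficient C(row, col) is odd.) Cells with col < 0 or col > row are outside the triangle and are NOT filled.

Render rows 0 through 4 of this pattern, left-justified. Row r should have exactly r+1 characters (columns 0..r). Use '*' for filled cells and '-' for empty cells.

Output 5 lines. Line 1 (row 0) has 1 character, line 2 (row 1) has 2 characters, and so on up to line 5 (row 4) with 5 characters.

r0=0: *
r1=1: **
r2=10: *-*
r3=11: ****
r4=100: *---*

Answer: *
**
*-*
****
*---*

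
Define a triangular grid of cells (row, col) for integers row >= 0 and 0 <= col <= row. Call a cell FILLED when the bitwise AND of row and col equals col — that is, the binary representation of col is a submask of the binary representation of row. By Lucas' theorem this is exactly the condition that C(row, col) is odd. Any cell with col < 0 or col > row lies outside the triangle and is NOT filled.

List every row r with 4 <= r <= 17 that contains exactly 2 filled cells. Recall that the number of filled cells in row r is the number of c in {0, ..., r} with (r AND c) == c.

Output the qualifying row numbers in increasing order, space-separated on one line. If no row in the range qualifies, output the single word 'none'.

Row r has 2^popcount(r) filled cells, so we need popcount(r) = log2(2) = 1.
Scan r = 4..17 and keep those with exactly 1 one-bits:
r=4=100 popcount=1 -> KEEP
r=5=101 popcount=2 -> skip
r=6=110 popcount=2 -> skip
r=7=111 popcount=3 -> skip
r=8=1000 popcount=1 -> KEEP
r=9=1001 popcount=2 -> skip
r=10=1010 popcount=2 -> skip
r=11=1011 popcount=3 -> skip
r=12=1100 popcount=2 -> skip
r=13=1101 popcount=3 -> skip
r=14=1110 popcount=3 -> skip
r=15=1111 popcount=4 -> skip
r=16=10000 popcount=1 -> KEEP
r=17=10001 popcount=2 -> skip
Kept rows: 4 8 16

Answer: 4 8 16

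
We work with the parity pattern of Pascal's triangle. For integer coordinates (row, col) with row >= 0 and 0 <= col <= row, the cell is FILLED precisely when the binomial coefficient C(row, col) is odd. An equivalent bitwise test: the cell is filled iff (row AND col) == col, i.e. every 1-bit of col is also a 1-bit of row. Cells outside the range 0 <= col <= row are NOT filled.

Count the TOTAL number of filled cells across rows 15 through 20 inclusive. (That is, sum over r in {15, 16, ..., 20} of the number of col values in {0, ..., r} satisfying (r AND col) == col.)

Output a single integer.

Answer: 38

Derivation:
r15=1111 pc4: +16 =16
r16=10000 pc1: +2 =18
r17=10001 pc2: +4 =22
r18=10010 pc2: +4 =26
r19=10011 pc3: +8 =34
r20=10100 pc2: +4 =38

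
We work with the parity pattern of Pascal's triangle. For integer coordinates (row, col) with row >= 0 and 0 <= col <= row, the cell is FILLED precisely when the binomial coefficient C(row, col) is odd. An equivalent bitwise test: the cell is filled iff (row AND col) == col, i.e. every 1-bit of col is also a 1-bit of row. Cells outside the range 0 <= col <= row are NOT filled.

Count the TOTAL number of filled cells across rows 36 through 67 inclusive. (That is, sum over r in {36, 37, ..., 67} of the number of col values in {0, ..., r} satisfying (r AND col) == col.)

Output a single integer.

Answer: 486

Derivation:
r36=100100 pc2: +4 =4
r37=100101 pc3: +8 =12
r38=100110 pc3: +8 =20
r39=100111 pc4: +16 =36
r40=101000 pc2: +4 =40
r41=101001 pc3: +8 =48
r42=101010 pc3: +8 =56
r43=101011 pc4: +16 =72
r44=101100 pc3: +8 =80
r45=101101 pc4: +16 =96
r46=101110 pc4: +16 =112
r47=101111 pc5: +32 =144
r48=110000 pc2: +4 =148
r49=110001 pc3: +8 =156
r50=110010 pc3: +8 =164
r51=110011 pc4: +16 =180
r52=110100 pc3: +8 =188
r53=110101 pc4: +16 =204
r54=110110 pc4: +16 =220
r55=110111 pc5: +32 =252
r56=111000 pc3: +8 =260
r57=111001 pc4: +16 =276
r58=111010 pc4: +16 =292
r59=111011 pc5: +32 =324
r60=111100 pc4: +16 =340
r61=111101 pc5: +32 =372
r62=111110 pc5: +32 =404
r63=111111 pc6: +64 =468
r64=1000000 pc1: +2 =470
r65=1000001 pc2: +4 =474
r66=1000010 pc2: +4 =478
r67=1000011 pc3: +8 =486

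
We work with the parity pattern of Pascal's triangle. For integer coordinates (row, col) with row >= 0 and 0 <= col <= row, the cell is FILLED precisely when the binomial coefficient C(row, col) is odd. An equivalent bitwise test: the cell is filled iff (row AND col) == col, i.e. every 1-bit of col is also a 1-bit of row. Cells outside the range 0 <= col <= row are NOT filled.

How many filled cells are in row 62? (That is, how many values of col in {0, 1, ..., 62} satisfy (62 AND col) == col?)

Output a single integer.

62 in binary = 111110
popcount(62) = number of 1-bits in 111110 = 5
A col c satisfies (62 AND c) == c iff every set bit of c is also set in 62; each of the 5 set bits of 62 can independently be on or off in c.
count = 2^5 = 32

Answer: 32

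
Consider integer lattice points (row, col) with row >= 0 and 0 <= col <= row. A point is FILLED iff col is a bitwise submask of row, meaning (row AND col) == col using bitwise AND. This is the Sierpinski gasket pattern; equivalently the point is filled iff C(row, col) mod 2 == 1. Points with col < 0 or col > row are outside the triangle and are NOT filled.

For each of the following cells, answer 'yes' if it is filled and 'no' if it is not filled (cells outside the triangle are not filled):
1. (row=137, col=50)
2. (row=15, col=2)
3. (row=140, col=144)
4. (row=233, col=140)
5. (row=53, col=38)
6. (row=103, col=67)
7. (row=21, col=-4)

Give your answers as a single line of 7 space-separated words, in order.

(137,50): row=0b10001001, col=0b110010, row AND col = 0b0 = 0; 0 != 50 -> empty
(15,2): row=0b1111, col=0b10, row AND col = 0b10 = 2; 2 == 2 -> filled
(140,144): col outside [0, 140] -> not filled
(233,140): row=0b11101001, col=0b10001100, row AND col = 0b10001000 = 136; 136 != 140 -> empty
(53,38): row=0b110101, col=0b100110, row AND col = 0b100100 = 36; 36 != 38 -> empty
(103,67): row=0b1100111, col=0b1000011, row AND col = 0b1000011 = 67; 67 == 67 -> filled
(21,-4): col outside [0, 21] -> not filled

Answer: no yes no no no yes no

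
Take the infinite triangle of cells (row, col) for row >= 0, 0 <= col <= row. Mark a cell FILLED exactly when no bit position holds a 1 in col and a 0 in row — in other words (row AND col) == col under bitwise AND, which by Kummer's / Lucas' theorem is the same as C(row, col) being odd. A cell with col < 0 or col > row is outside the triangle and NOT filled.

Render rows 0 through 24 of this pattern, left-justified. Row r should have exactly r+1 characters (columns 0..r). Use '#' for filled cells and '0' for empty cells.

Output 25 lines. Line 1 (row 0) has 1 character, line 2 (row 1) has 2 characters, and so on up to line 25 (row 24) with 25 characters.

Answer: #
##
#0#
####
#000#
##00##
#0#0#0#
########
#0000000#
##000000##
#0#00000#0#
####0000####
#000#000#000#
##00##00##00##
#0#0#0#0#0#0#0#
################
#000000000000000#
##00000000000000##
#0#0000000000000#0#
####000000000000####
#000#00000000000#000#
##00##0000000000##00##
#0#0#0#000000000#0#0#0#
########00000000########
#0000000#0000000#0000000#

Derivation:
r0=0: #
r1=1: ##
r2=10: #0#
r3=11: ####
r4=100: #000#
r5=101: ##00##
r6=110: #0#0#0#
r7=111: ########
r8=1000: #0000000#
r9=1001: ##000000##
r10=1010: #0#00000#0#
r11=1011: ####0000####
r12=1100: #000#000#000#
r13=1101: ##00##00##00##
r14=1110: #0#0#0#0#0#0#0#
r15=1111: ################
r16=10000: #000000000000000#
r17=10001: ##00000000000000##
r18=10010: #0#0000000000000#0#
r19=10011: ####000000000000####
r20=10100: #000#00000000000#000#
r21=10101: ##00##0000000000##00##
r22=10110: #0#0#0#000000000#0#0#0#
r23=10111: ########00000000########
r24=11000: #0000000#0000000#0000000#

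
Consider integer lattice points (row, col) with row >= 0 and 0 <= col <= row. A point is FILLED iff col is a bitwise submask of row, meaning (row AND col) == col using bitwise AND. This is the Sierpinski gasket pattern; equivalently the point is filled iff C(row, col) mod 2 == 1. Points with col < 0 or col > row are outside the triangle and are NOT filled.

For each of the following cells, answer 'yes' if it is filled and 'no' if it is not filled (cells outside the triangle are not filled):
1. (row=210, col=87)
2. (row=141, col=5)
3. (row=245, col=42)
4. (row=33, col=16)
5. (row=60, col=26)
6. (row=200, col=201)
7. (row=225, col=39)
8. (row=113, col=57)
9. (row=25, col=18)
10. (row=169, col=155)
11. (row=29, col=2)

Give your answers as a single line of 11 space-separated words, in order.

(210,87): row=0b11010010, col=0b1010111, row AND col = 0b1010010 = 82; 82 != 87 -> empty
(141,5): row=0b10001101, col=0b101, row AND col = 0b101 = 5; 5 == 5 -> filled
(245,42): row=0b11110101, col=0b101010, row AND col = 0b100000 = 32; 32 != 42 -> empty
(33,16): row=0b100001, col=0b10000, row AND col = 0b0 = 0; 0 != 16 -> empty
(60,26): row=0b111100, col=0b11010, row AND col = 0b11000 = 24; 24 != 26 -> empty
(200,201): col outside [0, 200] -> not filled
(225,39): row=0b11100001, col=0b100111, row AND col = 0b100001 = 33; 33 != 39 -> empty
(113,57): row=0b1110001, col=0b111001, row AND col = 0b110001 = 49; 49 != 57 -> empty
(25,18): row=0b11001, col=0b10010, row AND col = 0b10000 = 16; 16 != 18 -> empty
(169,155): row=0b10101001, col=0b10011011, row AND col = 0b10001001 = 137; 137 != 155 -> empty
(29,2): row=0b11101, col=0b10, row AND col = 0b0 = 0; 0 != 2 -> empty

Answer: no yes no no no no no no no no no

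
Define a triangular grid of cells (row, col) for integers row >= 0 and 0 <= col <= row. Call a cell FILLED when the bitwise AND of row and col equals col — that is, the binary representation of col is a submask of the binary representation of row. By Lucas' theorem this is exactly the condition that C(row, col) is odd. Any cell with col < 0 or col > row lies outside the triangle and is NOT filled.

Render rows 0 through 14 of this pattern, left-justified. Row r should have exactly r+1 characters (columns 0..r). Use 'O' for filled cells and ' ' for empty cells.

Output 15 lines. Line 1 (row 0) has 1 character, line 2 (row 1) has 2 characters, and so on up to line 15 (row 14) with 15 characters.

Answer: O
OO
O O
OOOO
O   O
OO  OO
O O O O
OOOOOOOO
O       O
OO      OO
O O     O O
OOOO    OOOO
O   O   O   O
OO  OO  OO  OO
O O O O O O O O

Derivation:
r0=0: O
r1=1: OO
r2=10: O O
r3=11: OOOO
r4=100: O   O
r5=101: OO  OO
r6=110: O O O O
r7=111: OOOOOOOO
r8=1000: O       O
r9=1001: OO      OO
r10=1010: O O     O O
r11=1011: OOOO    OOOO
r12=1100: O   O   O   O
r13=1101: OO  OO  OO  OO
r14=1110: O O O O O O O O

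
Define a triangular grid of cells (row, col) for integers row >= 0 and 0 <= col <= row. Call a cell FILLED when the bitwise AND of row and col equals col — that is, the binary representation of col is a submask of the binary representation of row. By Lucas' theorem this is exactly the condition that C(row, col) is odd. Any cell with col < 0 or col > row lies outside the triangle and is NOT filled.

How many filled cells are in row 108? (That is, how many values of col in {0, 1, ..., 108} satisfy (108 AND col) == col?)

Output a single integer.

108 in binary = 1101100
popcount(108) = number of 1-bits in 1101100 = 4
A col c satisfies (108 AND c) == c iff every set bit of c is also set in 108; each of the 4 set bits of 108 can independently be on or off in c.
count = 2^4 = 16

Answer: 16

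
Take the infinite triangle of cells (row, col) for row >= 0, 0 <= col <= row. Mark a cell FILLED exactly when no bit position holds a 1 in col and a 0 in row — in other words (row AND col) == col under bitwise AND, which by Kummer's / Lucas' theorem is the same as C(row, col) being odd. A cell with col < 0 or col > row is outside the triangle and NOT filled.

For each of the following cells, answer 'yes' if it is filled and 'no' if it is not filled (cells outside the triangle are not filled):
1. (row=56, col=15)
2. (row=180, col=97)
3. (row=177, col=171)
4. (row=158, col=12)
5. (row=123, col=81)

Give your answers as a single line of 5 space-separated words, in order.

Answer: no no no yes yes

Derivation:
(56,15): row=0b111000, col=0b1111, row AND col = 0b1000 = 8; 8 != 15 -> empty
(180,97): row=0b10110100, col=0b1100001, row AND col = 0b100000 = 32; 32 != 97 -> empty
(177,171): row=0b10110001, col=0b10101011, row AND col = 0b10100001 = 161; 161 != 171 -> empty
(158,12): row=0b10011110, col=0b1100, row AND col = 0b1100 = 12; 12 == 12 -> filled
(123,81): row=0b1111011, col=0b1010001, row AND col = 0b1010001 = 81; 81 == 81 -> filled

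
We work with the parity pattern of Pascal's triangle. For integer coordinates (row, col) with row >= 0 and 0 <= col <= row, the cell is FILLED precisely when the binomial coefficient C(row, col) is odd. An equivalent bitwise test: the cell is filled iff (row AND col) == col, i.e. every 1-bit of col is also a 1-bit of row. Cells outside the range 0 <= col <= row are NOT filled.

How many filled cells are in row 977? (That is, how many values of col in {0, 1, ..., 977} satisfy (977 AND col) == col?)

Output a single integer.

Answer: 64

Derivation:
977 in binary = 1111010001
popcount(977) = number of 1-bits in 1111010001 = 6
A col c satisfies (977 AND c) == c iff every set bit of c is also set in 977; each of the 6 set bits of 977 can independently be on or off in c.
count = 2^6 = 64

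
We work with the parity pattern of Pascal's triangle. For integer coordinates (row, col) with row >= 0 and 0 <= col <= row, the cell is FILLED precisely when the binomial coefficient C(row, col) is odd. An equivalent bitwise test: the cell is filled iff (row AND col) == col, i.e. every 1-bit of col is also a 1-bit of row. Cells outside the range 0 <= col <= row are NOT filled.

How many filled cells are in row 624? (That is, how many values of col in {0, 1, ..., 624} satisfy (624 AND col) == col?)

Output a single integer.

624 in binary = 1001110000
popcount(624) = number of 1-bits in 1001110000 = 4
A col c satisfies (624 AND c) == c iff every set bit of c is also set in 624; each of the 4 set bits of 624 can independently be on or off in c.
count = 2^4 = 16

Answer: 16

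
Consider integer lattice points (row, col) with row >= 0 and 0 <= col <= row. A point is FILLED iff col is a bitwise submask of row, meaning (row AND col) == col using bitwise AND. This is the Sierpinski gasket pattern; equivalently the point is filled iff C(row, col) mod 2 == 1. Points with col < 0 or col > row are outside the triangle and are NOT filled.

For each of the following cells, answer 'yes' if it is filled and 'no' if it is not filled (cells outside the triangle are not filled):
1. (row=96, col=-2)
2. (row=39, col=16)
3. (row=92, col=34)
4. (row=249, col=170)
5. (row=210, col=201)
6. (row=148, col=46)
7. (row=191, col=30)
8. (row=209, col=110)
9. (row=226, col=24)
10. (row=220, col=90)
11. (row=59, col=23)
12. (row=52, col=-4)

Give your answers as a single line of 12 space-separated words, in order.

Answer: no no no no no no yes no no no no no

Derivation:
(96,-2): col outside [0, 96] -> not filled
(39,16): row=0b100111, col=0b10000, row AND col = 0b0 = 0; 0 != 16 -> empty
(92,34): row=0b1011100, col=0b100010, row AND col = 0b0 = 0; 0 != 34 -> empty
(249,170): row=0b11111001, col=0b10101010, row AND col = 0b10101000 = 168; 168 != 170 -> empty
(210,201): row=0b11010010, col=0b11001001, row AND col = 0b11000000 = 192; 192 != 201 -> empty
(148,46): row=0b10010100, col=0b101110, row AND col = 0b100 = 4; 4 != 46 -> empty
(191,30): row=0b10111111, col=0b11110, row AND col = 0b11110 = 30; 30 == 30 -> filled
(209,110): row=0b11010001, col=0b1101110, row AND col = 0b1000000 = 64; 64 != 110 -> empty
(226,24): row=0b11100010, col=0b11000, row AND col = 0b0 = 0; 0 != 24 -> empty
(220,90): row=0b11011100, col=0b1011010, row AND col = 0b1011000 = 88; 88 != 90 -> empty
(59,23): row=0b111011, col=0b10111, row AND col = 0b10011 = 19; 19 != 23 -> empty
(52,-4): col outside [0, 52] -> not filled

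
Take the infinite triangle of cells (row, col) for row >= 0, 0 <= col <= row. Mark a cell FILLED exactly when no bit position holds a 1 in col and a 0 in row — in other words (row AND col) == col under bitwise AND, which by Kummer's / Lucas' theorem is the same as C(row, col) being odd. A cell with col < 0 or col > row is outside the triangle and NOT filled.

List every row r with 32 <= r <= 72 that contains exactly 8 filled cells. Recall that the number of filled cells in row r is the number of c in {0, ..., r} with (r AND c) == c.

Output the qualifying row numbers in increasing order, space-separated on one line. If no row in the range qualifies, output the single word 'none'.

Row r has 2^popcount(r) filled cells, so we need popcount(r) = log2(8) = 3.
Scan r = 32..72 and keep those with exactly 3 one-bits:
r=32=100000 popcount=1 -> skip
r=33=100001 popcount=2 -> skip
r=34=100010 popcount=2 -> skip
r=35=100011 popcount=3 -> KEEP
r=36=100100 popcount=2 -> skip
r=37=100101 popcount=3 -> KEEP
r=38=100110 popcount=3 -> KEEP
r=39=100111 popcount=4 -> skip
r=40=101000 popcount=2 -> skip
r=41=101001 popcount=3 -> KEEP
r=42=101010 popcount=3 -> KEEP
r=43=101011 popcount=4 -> skip
r=44=101100 popcount=3 -> KEEP
r=45=101101 popcount=4 -> skip
r=46=101110 popcount=4 -> skip
r=47=101111 popcount=5 -> skip
r=48=110000 popcount=2 -> skip
r=49=110001 popcount=3 -> KEEP
r=50=110010 popcount=3 -> KEEP
r=51=110011 popcount=4 -> skip
r=52=110100 popcount=3 -> KEEP
r=53=110101 popcount=4 -> skip
r=54=110110 popcount=4 -> skip
r=55=110111 popcount=5 -> skip
r=56=111000 popcount=3 -> KEEP
r=57=111001 popcount=4 -> skip
r=58=111010 popcount=4 -> skip
r=59=111011 popcount=5 -> skip
r=60=111100 popcount=4 -> skip
r=61=111101 popcount=5 -> skip
r=62=111110 popcount=5 -> skip
r=63=111111 popcount=6 -> skip
r=64=1000000 popcount=1 -> skip
r=65=1000001 popcount=2 -> skip
r=66=1000010 popcount=2 -> skip
r=67=1000011 popcount=3 -> KEEP
r=68=1000100 popcount=2 -> skip
r=69=1000101 popcount=3 -> KEEP
r=70=1000110 popcount=3 -> KEEP
r=71=1000111 popcount=4 -> skip
r=72=1001000 popcount=2 -> skip
Kept rows: 35 37 38 41 42 44 49 50 52 56 67 69 70

Answer: 35 37 38 41 42 44 49 50 52 56 67 69 70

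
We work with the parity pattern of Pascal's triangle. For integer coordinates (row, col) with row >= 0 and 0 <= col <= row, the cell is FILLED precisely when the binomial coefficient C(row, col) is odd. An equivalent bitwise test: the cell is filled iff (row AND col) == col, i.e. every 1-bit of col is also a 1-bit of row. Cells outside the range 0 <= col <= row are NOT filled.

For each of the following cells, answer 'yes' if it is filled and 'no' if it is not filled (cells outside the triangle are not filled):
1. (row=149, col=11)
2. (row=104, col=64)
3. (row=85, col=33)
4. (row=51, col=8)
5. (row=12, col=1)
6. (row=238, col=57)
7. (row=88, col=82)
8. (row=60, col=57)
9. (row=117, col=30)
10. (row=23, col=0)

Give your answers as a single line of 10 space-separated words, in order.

(149,11): row=0b10010101, col=0b1011, row AND col = 0b1 = 1; 1 != 11 -> empty
(104,64): row=0b1101000, col=0b1000000, row AND col = 0b1000000 = 64; 64 == 64 -> filled
(85,33): row=0b1010101, col=0b100001, row AND col = 0b1 = 1; 1 != 33 -> empty
(51,8): row=0b110011, col=0b1000, row AND col = 0b0 = 0; 0 != 8 -> empty
(12,1): row=0b1100, col=0b1, row AND col = 0b0 = 0; 0 != 1 -> empty
(238,57): row=0b11101110, col=0b111001, row AND col = 0b101000 = 40; 40 != 57 -> empty
(88,82): row=0b1011000, col=0b1010010, row AND col = 0b1010000 = 80; 80 != 82 -> empty
(60,57): row=0b111100, col=0b111001, row AND col = 0b111000 = 56; 56 != 57 -> empty
(117,30): row=0b1110101, col=0b11110, row AND col = 0b10100 = 20; 20 != 30 -> empty
(23,0): row=0b10111, col=0b0, row AND col = 0b0 = 0; 0 == 0 -> filled

Answer: no yes no no no no no no no yes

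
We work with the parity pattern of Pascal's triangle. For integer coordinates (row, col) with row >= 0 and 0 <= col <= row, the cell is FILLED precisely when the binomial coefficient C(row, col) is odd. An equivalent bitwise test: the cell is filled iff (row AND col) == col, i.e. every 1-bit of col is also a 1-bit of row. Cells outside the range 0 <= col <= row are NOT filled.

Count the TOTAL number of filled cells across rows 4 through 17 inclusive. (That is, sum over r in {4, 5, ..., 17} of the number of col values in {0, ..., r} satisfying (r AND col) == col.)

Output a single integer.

Answer: 78

Derivation:
r4=100 pc1: +2 =2
r5=101 pc2: +4 =6
r6=110 pc2: +4 =10
r7=111 pc3: +8 =18
r8=1000 pc1: +2 =20
r9=1001 pc2: +4 =24
r10=1010 pc2: +4 =28
r11=1011 pc3: +8 =36
r12=1100 pc2: +4 =40
r13=1101 pc3: +8 =48
r14=1110 pc3: +8 =56
r15=1111 pc4: +16 =72
r16=10000 pc1: +2 =74
r17=10001 pc2: +4 =78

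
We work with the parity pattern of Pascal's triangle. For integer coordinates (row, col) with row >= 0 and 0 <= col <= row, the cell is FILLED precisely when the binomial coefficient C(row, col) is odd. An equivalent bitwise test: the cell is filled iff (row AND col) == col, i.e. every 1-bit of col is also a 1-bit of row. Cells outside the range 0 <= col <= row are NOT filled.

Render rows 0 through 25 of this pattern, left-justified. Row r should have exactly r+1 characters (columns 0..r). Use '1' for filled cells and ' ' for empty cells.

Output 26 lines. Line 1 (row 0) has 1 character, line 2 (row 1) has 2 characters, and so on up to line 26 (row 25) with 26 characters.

Answer: 1
11
1 1
1111
1   1
11  11
1 1 1 1
11111111
1       1
11      11
1 1     1 1
1111    1111
1   1   1   1
11  11  11  11
1 1 1 1 1 1 1 1
1111111111111111
1               1
11              11
1 1             1 1
1111            1111
1   1           1   1
11  11          11  11
1 1 1 1         1 1 1 1
11111111        11111111
1       1       1       1
11      11      11      11

Derivation:
r0=0: 1
r1=1: 11
r2=10: 1 1
r3=11: 1111
r4=100: 1   1
r5=101: 11  11
r6=110: 1 1 1 1
r7=111: 11111111
r8=1000: 1       1
r9=1001: 11      11
r10=1010: 1 1     1 1
r11=1011: 1111    1111
r12=1100: 1   1   1   1
r13=1101: 11  11  11  11
r14=1110: 1 1 1 1 1 1 1 1
r15=1111: 1111111111111111
r16=10000: 1               1
r17=10001: 11              11
r18=10010: 1 1             1 1
r19=10011: 1111            1111
r20=10100: 1   1           1   1
r21=10101: 11  11          11  11
r22=10110: 1 1 1 1         1 1 1 1
r23=10111: 11111111        11111111
r24=11000: 1       1       1       1
r25=11001: 11      11      11      11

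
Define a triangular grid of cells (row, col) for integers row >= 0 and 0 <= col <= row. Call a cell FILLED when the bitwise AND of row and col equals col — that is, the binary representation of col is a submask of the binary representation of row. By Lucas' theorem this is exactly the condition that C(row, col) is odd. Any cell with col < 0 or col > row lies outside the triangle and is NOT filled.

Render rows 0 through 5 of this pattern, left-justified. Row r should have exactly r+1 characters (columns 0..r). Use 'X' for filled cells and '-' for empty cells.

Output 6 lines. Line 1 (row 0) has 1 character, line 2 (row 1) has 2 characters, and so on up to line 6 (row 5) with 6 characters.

r0=0: X
r1=1: XX
r2=10: X-X
r3=11: XXXX
r4=100: X---X
r5=101: XX--XX

Answer: X
XX
X-X
XXXX
X---X
XX--XX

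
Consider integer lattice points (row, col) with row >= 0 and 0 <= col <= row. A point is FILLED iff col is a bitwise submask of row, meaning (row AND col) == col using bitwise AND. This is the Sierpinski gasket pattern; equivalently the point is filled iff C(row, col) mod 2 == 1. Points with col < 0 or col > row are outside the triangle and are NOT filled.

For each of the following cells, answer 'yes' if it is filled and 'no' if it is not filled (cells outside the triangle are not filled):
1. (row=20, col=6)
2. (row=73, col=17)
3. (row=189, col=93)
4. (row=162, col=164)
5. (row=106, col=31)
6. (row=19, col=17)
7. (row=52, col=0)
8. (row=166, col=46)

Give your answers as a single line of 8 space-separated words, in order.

Answer: no no no no no yes yes no

Derivation:
(20,6): row=0b10100, col=0b110, row AND col = 0b100 = 4; 4 != 6 -> empty
(73,17): row=0b1001001, col=0b10001, row AND col = 0b1 = 1; 1 != 17 -> empty
(189,93): row=0b10111101, col=0b1011101, row AND col = 0b11101 = 29; 29 != 93 -> empty
(162,164): col outside [0, 162] -> not filled
(106,31): row=0b1101010, col=0b11111, row AND col = 0b1010 = 10; 10 != 31 -> empty
(19,17): row=0b10011, col=0b10001, row AND col = 0b10001 = 17; 17 == 17 -> filled
(52,0): row=0b110100, col=0b0, row AND col = 0b0 = 0; 0 == 0 -> filled
(166,46): row=0b10100110, col=0b101110, row AND col = 0b100110 = 38; 38 != 46 -> empty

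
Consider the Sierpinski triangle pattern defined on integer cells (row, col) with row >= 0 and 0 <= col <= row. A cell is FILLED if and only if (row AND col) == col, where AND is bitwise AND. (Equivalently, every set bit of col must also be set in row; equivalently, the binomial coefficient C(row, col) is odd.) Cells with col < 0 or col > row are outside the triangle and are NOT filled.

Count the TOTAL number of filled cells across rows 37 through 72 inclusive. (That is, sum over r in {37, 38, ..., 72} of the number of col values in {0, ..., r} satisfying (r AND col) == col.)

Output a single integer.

r37=100101 pc3: +8 =8
r38=100110 pc3: +8 =16
r39=100111 pc4: +16 =32
r40=101000 pc2: +4 =36
r41=101001 pc3: +8 =44
r42=101010 pc3: +8 =52
r43=101011 pc4: +16 =68
r44=101100 pc3: +8 =76
r45=101101 pc4: +16 =92
r46=101110 pc4: +16 =108
r47=101111 pc5: +32 =140
r48=110000 pc2: +4 =144
r49=110001 pc3: +8 =152
r50=110010 pc3: +8 =160
r51=110011 pc4: +16 =176
r52=110100 pc3: +8 =184
r53=110101 pc4: +16 =200
r54=110110 pc4: +16 =216
r55=110111 pc5: +32 =248
r56=111000 pc3: +8 =256
r57=111001 pc4: +16 =272
r58=111010 pc4: +16 =288
r59=111011 pc5: +32 =320
r60=111100 pc4: +16 =336
r61=111101 pc5: +32 =368
r62=111110 pc5: +32 =400
r63=111111 pc6: +64 =464
r64=1000000 pc1: +2 =466
r65=1000001 pc2: +4 =470
r66=1000010 pc2: +4 =474
r67=1000011 pc3: +8 =482
r68=1000100 pc2: +4 =486
r69=1000101 pc3: +8 =494
r70=1000110 pc3: +8 =502
r71=1000111 pc4: +16 =518
r72=1001000 pc2: +4 =522

Answer: 522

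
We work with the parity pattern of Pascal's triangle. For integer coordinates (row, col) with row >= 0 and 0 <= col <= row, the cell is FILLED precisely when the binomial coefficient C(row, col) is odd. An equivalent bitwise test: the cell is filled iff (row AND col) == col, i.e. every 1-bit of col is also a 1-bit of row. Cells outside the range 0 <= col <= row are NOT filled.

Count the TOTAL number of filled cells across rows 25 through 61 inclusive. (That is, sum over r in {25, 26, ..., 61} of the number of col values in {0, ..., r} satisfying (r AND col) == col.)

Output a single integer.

Answer: 494

Derivation:
r25=11001 pc3: +8 =8
r26=11010 pc3: +8 =16
r27=11011 pc4: +16 =32
r28=11100 pc3: +8 =40
r29=11101 pc4: +16 =56
r30=11110 pc4: +16 =72
r31=11111 pc5: +32 =104
r32=100000 pc1: +2 =106
r33=100001 pc2: +4 =110
r34=100010 pc2: +4 =114
r35=100011 pc3: +8 =122
r36=100100 pc2: +4 =126
r37=100101 pc3: +8 =134
r38=100110 pc3: +8 =142
r39=100111 pc4: +16 =158
r40=101000 pc2: +4 =162
r41=101001 pc3: +8 =170
r42=101010 pc3: +8 =178
r43=101011 pc4: +16 =194
r44=101100 pc3: +8 =202
r45=101101 pc4: +16 =218
r46=101110 pc4: +16 =234
r47=101111 pc5: +32 =266
r48=110000 pc2: +4 =270
r49=110001 pc3: +8 =278
r50=110010 pc3: +8 =286
r51=110011 pc4: +16 =302
r52=110100 pc3: +8 =310
r53=110101 pc4: +16 =326
r54=110110 pc4: +16 =342
r55=110111 pc5: +32 =374
r56=111000 pc3: +8 =382
r57=111001 pc4: +16 =398
r58=111010 pc4: +16 =414
r59=111011 pc5: +32 =446
r60=111100 pc4: +16 =462
r61=111101 pc5: +32 =494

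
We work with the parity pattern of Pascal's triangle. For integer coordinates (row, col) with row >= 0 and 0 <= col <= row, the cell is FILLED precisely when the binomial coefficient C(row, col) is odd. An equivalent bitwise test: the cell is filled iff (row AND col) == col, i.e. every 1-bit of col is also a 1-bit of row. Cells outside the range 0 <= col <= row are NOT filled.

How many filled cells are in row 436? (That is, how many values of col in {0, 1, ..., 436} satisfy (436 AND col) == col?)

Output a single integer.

436 in binary = 110110100
popcount(436) = number of 1-bits in 110110100 = 5
A col c satisfies (436 AND c) == c iff every set bit of c is also set in 436; each of the 5 set bits of 436 can independently be on or off in c.
count = 2^5 = 32

Answer: 32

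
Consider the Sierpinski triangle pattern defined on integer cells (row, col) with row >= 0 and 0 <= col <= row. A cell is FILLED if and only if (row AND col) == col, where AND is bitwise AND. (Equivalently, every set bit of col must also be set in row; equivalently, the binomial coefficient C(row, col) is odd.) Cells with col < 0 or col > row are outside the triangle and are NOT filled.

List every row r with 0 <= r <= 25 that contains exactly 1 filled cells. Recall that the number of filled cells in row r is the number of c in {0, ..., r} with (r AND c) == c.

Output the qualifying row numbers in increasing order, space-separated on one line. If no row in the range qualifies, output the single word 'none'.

Answer: 0

Derivation:
Row r has 2^popcount(r) filled cells, so we need popcount(r) = log2(1) = 0.
Scan r = 0..25 and keep those with exactly 0 one-bits:
r=0=0 popcount=0 -> KEEP
r=1=1 popcount=1 -> skip
r=2=10 popcount=1 -> skip
r=3=11 popcount=2 -> skip
r=4=100 popcount=1 -> skip
r=5=101 popcount=2 -> skip
r=6=110 popcount=2 -> skip
r=7=111 popcount=3 -> skip
r=8=1000 popcount=1 -> skip
r=9=1001 popcount=2 -> skip
r=10=1010 popcount=2 -> skip
r=11=1011 popcount=3 -> skip
r=12=1100 popcount=2 -> skip
r=13=1101 popcount=3 -> skip
r=14=1110 popcount=3 -> skip
r=15=1111 popcount=4 -> skip
r=16=10000 popcount=1 -> skip
r=17=10001 popcount=2 -> skip
r=18=10010 popcount=2 -> skip
r=19=10011 popcount=3 -> skip
r=20=10100 popcount=2 -> skip
r=21=10101 popcount=3 -> skip
r=22=10110 popcount=3 -> skip
r=23=10111 popcount=4 -> skip
r=24=11000 popcount=2 -> skip
r=25=11001 popcount=3 -> skip
Kept rows: 0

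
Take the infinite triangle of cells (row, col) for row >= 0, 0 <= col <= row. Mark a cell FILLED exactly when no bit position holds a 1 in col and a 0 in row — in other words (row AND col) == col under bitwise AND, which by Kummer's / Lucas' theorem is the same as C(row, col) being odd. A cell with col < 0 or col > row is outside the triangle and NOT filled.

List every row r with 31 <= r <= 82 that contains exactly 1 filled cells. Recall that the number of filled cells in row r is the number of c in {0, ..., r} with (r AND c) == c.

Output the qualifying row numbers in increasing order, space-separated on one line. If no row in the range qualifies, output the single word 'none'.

Row r has 2^popcount(r) filled cells, so we need popcount(r) = log2(1) = 0.
Scan r = 31..82 and keep those with exactly 0 one-bits:
r=31=11111 popcount=5 -> skip
r=32=100000 popcount=1 -> skip
r=33=100001 popcount=2 -> skip
r=34=100010 popcount=2 -> skip
r=35=100011 popcount=3 -> skip
r=36=100100 popcount=2 -> skip
r=37=100101 popcount=3 -> skip
r=38=100110 popcount=3 -> skip
r=39=100111 popcount=4 -> skip
r=40=101000 popcount=2 -> skip
r=41=101001 popcount=3 -> skip
r=42=101010 popcount=3 -> skip
r=43=101011 popcount=4 -> skip
r=44=101100 popcount=3 -> skip
r=45=101101 popcount=4 -> skip
r=46=101110 popcount=4 -> skip
r=47=101111 popcount=5 -> skip
r=48=110000 popcount=2 -> skip
r=49=110001 popcount=3 -> skip
r=50=110010 popcount=3 -> skip
r=51=110011 popcount=4 -> skip
r=52=110100 popcount=3 -> skip
r=53=110101 popcount=4 -> skip
r=54=110110 popcount=4 -> skip
r=55=110111 popcount=5 -> skip
r=56=111000 popcount=3 -> skip
r=57=111001 popcount=4 -> skip
r=58=111010 popcount=4 -> skip
r=59=111011 popcount=5 -> skip
r=60=111100 popcount=4 -> skip
r=61=111101 popcount=5 -> skip
r=62=111110 popcount=5 -> skip
r=63=111111 popcount=6 -> skip
r=64=1000000 popcount=1 -> skip
r=65=1000001 popcount=2 -> skip
r=66=1000010 popcount=2 -> skip
r=67=1000011 popcount=3 -> skip
r=68=1000100 popcount=2 -> skip
r=69=1000101 popcount=3 -> skip
r=70=1000110 popcount=3 -> skip
r=71=1000111 popcount=4 -> skip
r=72=1001000 popcount=2 -> skip
r=73=1001001 popcount=3 -> skip
r=74=1001010 popcount=3 -> skip
r=75=1001011 popcount=4 -> skip
r=76=1001100 popcount=3 -> skip
r=77=1001101 popcount=4 -> skip
r=78=1001110 popcount=4 -> skip
r=79=1001111 popcount=5 -> skip
r=80=1010000 popcount=2 -> skip
r=81=1010001 popcount=3 -> skip
r=82=1010010 popcount=3 -> skip
Kept rows: none

Answer: none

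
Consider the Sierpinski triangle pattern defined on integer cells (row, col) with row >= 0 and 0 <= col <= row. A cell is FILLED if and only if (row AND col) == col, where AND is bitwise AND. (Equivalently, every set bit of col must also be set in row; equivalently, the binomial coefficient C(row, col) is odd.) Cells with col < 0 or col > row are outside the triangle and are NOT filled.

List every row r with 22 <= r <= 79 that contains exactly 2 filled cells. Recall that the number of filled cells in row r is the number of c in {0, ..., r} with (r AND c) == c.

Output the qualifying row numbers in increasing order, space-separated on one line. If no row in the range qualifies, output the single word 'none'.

Row r has 2^popcount(r) filled cells, so we need popcount(r) = log2(2) = 1.
Scan r = 22..79 and keep those with exactly 1 one-bits:
r=22=10110 popcount=3 -> skip
r=23=10111 popcount=4 -> skip
r=24=11000 popcount=2 -> skip
r=25=11001 popcount=3 -> skip
r=26=11010 popcount=3 -> skip
r=27=11011 popcount=4 -> skip
r=28=11100 popcount=3 -> skip
r=29=11101 popcount=4 -> skip
r=30=11110 popcount=4 -> skip
r=31=11111 popcount=5 -> skip
r=32=100000 popcount=1 -> KEEP
r=33=100001 popcount=2 -> skip
r=34=100010 popcount=2 -> skip
r=35=100011 popcount=3 -> skip
r=36=100100 popcount=2 -> skip
r=37=100101 popcount=3 -> skip
r=38=100110 popcount=3 -> skip
r=39=100111 popcount=4 -> skip
r=40=101000 popcount=2 -> skip
r=41=101001 popcount=3 -> skip
r=42=101010 popcount=3 -> skip
r=43=101011 popcount=4 -> skip
r=44=101100 popcount=3 -> skip
r=45=101101 popcount=4 -> skip
r=46=101110 popcount=4 -> skip
r=47=101111 popcount=5 -> skip
r=48=110000 popcount=2 -> skip
r=49=110001 popcount=3 -> skip
r=50=110010 popcount=3 -> skip
r=51=110011 popcount=4 -> skip
r=52=110100 popcount=3 -> skip
r=53=110101 popcount=4 -> skip
r=54=110110 popcount=4 -> skip
r=55=110111 popcount=5 -> skip
r=56=111000 popcount=3 -> skip
r=57=111001 popcount=4 -> skip
r=58=111010 popcount=4 -> skip
r=59=111011 popcount=5 -> skip
r=60=111100 popcount=4 -> skip
r=61=111101 popcount=5 -> skip
r=62=111110 popcount=5 -> skip
r=63=111111 popcount=6 -> skip
r=64=1000000 popcount=1 -> KEEP
r=65=1000001 popcount=2 -> skip
r=66=1000010 popcount=2 -> skip
r=67=1000011 popcount=3 -> skip
r=68=1000100 popcount=2 -> skip
r=69=1000101 popcount=3 -> skip
r=70=1000110 popcount=3 -> skip
r=71=1000111 popcount=4 -> skip
r=72=1001000 popcount=2 -> skip
r=73=1001001 popcount=3 -> skip
r=74=1001010 popcount=3 -> skip
r=75=1001011 popcount=4 -> skip
r=76=1001100 popcount=3 -> skip
r=77=1001101 popcount=4 -> skip
r=78=1001110 popcount=4 -> skip
r=79=1001111 popcount=5 -> skip
Kept rows: 32 64

Answer: 32 64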